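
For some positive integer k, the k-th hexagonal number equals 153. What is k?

9

Set n(2n−1) = 153, giving 2n² − n − 153 = 0.
The discriminant is 1 + 8·153 = 1225, and √1225 = 35.
So n = (1 + 35) / 4 = 36/4 = 9.
Check: 9·(2·9 − 1) = 153. ✓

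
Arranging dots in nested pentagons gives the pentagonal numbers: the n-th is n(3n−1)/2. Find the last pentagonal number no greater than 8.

5

Solve n(3n−1)/2 ≤ 8 for integer n.
n = 2 gives 5 ≤ 8, while n = 3 gives 12 > 8; so the answer is 5.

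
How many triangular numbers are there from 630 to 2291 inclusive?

33

The n-th triangular number is n(n+1)/2.
Smallest index with value ≥ 630: n = 35 (giving 630).
Largest index with value ≤ 2291: n = 67 (giving 2278).
Indices 35 through 67: 33 terms.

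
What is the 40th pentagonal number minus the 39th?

Consecutive pentagonal numbers differ by 3n − 2: here 3·40 − 2 = 118.

118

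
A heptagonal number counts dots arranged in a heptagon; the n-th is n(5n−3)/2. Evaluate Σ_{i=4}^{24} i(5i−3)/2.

11774

Σ i(5i−3)/2 = (5Σi² − 3Σi) / 2 over i = 4..24.
Σi = 300 − 6 = 294 and Σi² = 4900 − 14 = 4886.
(5·4886 − 3·294) / 2 = 23548/2 = 11774.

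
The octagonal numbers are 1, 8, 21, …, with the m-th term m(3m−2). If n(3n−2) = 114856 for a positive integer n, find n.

Set n(3n−2) = 114856, giving 3n² − 2n − 114856 = 0.
The discriminant is 4 + 12·114856 = 1378276, and √1378276 = 1174.
So n = (2 + 1174) / 6 = 1176/6 = 196.
Check: 196·(3·196 − 2) = 114856. ✓

196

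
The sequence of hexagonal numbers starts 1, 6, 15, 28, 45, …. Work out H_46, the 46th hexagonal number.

4186

The 46th hexagonal number is n(2n−1) with n = 46.
46·(2·46 − 1) = 46·91 = 4186.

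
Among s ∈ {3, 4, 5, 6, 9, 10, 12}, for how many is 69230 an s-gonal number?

s = 3: P(3, 371) = 69006 and P(3, 372) = 69378; 69230 is not s-gonal.
s = 4: P(4, 263) = 69169 and P(4, 264) = 69696; 69230 is not s-gonal.
s = 5: P(5, 215) = 69230. ✓
s = 6: P(6, 186) = 69006 and P(6, 187) = 69751; 69230 is not s-gonal.
s = 9: P(9, 140) = 68250 and P(9, 141) = 69231; 69230 is not s-gonal.
s = 10: P(10, 131) = 68251 and P(10, 132) = 69300; 69230 is not s-gonal.
s = 12: P(12, 118) = 69148 and P(12, 119) = 70329; 69230 is not s-gonal.
Hits: s ∈ {5} → 1.

1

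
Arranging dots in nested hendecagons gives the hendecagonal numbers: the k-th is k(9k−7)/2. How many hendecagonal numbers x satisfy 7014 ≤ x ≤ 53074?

The n-th hendecagonal number is n(9n−7)/2.
Smallest index with value ≥ 7014: n = 40 (giving 7060).
Largest index with value ≤ 53074: n = 108 (giving 52110).
Indices 40 through 108: 69 terms.

69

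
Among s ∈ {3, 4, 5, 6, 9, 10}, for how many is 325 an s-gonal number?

3

s = 3: P(3, 25) = 325. ✓
s = 4: P(4, 18) = 324 and P(4, 19) = 361; 325 is not s-gonal.
s = 5: P(5, 14) = 287 and P(5, 15) = 330; 325 is not s-gonal.
s = 6: P(6, 13) = 325. ✓
s = 9: P(9, 10) = 325. ✓
s = 10: P(10, 9) = 297 and P(10, 10) = 370; 325 is not s-gonal.
Hits: s ∈ {3, 6, 9} → 3.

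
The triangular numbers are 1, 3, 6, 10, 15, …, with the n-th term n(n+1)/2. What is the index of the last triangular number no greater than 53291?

325

Solve n(n+1)/2 ≤ 53291 for integer n.
n = 325 gives 52975 ≤ 53291, while n = 326 gives 53301 > 53291; so the answer is index 325.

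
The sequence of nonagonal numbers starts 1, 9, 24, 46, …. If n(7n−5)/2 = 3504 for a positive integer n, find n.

Set n(7n−5)/2 = 3504, giving 7n² − 5n − 7008 = 0.
So n = (5 + 443) / 14 = 448/14 = 32.

32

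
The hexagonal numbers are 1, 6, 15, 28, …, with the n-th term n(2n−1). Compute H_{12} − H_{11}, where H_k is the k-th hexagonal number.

Consecutive hexagonal numbers differ by 4n − 3: here 4·12 − 3 = 45.

45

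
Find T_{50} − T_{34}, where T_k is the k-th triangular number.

680

50·51/2 = 1275 and 34·35/2 = 595.
Difference: 1275 − 595 = 680.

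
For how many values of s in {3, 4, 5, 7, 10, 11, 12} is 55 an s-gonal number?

s = 3: P(3, 10) = 55. ✓
s = 4: P(4, 7) = 49 and P(4, 8) = 64; 55 is not s-gonal.
s = 5: P(5, 6) = 51 and P(5, 7) = 70; 55 is not s-gonal.
s = 7: P(7, 5) = 55. ✓
s = 10: P(10, 4) = 52 and P(10, 5) = 85; 55 is not s-gonal.
s = 11: P(11, 3) = 30 and P(11, 4) = 58; 55 is not s-gonal.
s = 12: P(12, 3) = 33 and P(12, 4) = 64; 55 is not s-gonal.
Hits: s ∈ {3, 7} → 2.

2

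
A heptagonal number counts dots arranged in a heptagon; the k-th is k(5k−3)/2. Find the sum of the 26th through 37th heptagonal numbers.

29558

Σ i(5i−3)/2 = (5Σi² − 3Σi) / 2 over i = 26..37.
Σi = 703 − 325 = 378 and Σi² = 17575 − 5525 = 12050.
(5·12050 − 3·378) / 2 = 59116/2 = 29558.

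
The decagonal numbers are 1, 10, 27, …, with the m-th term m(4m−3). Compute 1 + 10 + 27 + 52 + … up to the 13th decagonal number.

3003

Σ i(4i−3) = 4Σi² − 3Σi over i = 1..13.
Σi = 91 and Σi² = 819.
4·819 − 3·91 = 3003.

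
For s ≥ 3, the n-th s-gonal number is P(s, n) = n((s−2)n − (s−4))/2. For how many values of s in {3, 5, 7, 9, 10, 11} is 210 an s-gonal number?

2

s = 3: P(3, 20) = 210. ✓
s = 5: P(5, 12) = 210. ✓
s = 7: P(7, 9) = 189 and P(7, 10) = 235; 210 is not s-gonal.
s = 9: P(9, 8) = 204 and P(9, 9) = 261; 210 is not s-gonal.
s = 10: P(10, 7) = 175 and P(10, 8) = 232; 210 is not s-gonal.
s = 11: P(11, 7) = 196 and P(11, 8) = 260; 210 is not s-gonal.
Hits: s ∈ {3, 5} → 2.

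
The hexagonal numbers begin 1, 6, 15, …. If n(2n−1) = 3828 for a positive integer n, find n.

44

Set n(2n−1) = 3828, giving 2n² − n − 3828 = 0.
The discriminant is 1 + 8·3828 = 30625, and √30625 = 175.
So n = (1 + 175) / 4 = 176/4 = 44.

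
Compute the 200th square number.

The 200th square number is n² with n = 200.
200² = 40000.

40000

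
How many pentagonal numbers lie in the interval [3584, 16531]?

56

The n-th pentagonal number is n(3n−1)/2.
Smallest index with value ≥ 3584: n = 50 (giving 3725).
Largest index with value ≤ 16531: n = 105 (giving 16485).
Indices 50 through 105: 56 terms.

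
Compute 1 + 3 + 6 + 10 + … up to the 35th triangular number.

Σ i(i+1)/2 = (Σi² + Σi) / 2 over i = 1..35.
Σi = 630 and Σi² = 14910.
(1·14910 + 1·630) / 2 = 15540/2 = 7770.

7770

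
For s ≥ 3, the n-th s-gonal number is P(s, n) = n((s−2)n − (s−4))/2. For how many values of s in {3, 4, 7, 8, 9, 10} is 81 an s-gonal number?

s = 3: P(3, 12) = 78 and P(3, 13) = 91; 81 is not s-gonal.
s = 4: P(4, 9) = 81. ✓
s = 7: P(7, 6) = 81. ✓
s = 8: P(8, 5) = 65 and P(8, 6) = 96; 81 is not s-gonal.
s = 9: P(9, 5) = 75 and P(9, 6) = 111; 81 is not s-gonal.
s = 10: P(10, 4) = 52 and P(10, 5) = 85; 81 is not s-gonal.
Hits: s ∈ {4, 7} → 2.

2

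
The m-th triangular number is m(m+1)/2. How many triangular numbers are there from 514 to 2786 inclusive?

The n-th triangular number is n(n+1)/2.
Smallest index with value ≥ 514: n = 32 (giving 528).
Largest index with value ≤ 2786: n = 74 (giving 2775).
Indices 32 through 74: 43 terms.

43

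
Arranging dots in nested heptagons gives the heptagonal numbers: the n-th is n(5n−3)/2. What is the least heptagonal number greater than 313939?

314530

Solve n(5n−3)/2 > 313939 for integer n.
The largest n with value ≤ 313939 is 354 (since 312759 ≤ 313939 < 314530), so the first above is n = 355, value 314530.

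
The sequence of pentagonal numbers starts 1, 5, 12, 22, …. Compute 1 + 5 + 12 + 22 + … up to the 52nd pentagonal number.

Σ i(3i−1)/2 = (3Σi² − Σi) / 2 over i = 1..52.
Σi = 1378 and Σi² = 48230.
(3·48230 − 1·1378) / 2 = 143312/2 = 71656.

71656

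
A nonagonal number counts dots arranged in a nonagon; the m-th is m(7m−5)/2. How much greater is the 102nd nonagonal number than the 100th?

1409

102·(7·102 − 5)/2 = 36159 and 100·(7·100 − 5)/2 = 34750.
Difference: 36159 − 34750 = 1409.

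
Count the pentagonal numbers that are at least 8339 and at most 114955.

The n-th pentagonal number is n(3n−1)/2.
Smallest index with value ≥ 8339: n = 75 (giving 8400).
Largest index with value ≤ 114955: n = 277 (giving 114955).
Indices 75 through 277: 203 terms.

203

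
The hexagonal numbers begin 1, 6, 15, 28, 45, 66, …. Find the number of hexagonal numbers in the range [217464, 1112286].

417

The n-th hexagonal number is n(2n−1).
Smallest index with value ≥ 217464: n = 330 (giving 217470).
Largest index with value ≤ 1112286: n = 746 (giving 1112286).
Indices 330 through 746: 417 terms.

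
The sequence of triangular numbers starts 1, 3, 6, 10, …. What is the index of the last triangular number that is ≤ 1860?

Solve n(n+1)/2 ≤ 1860 for integer n.
n = 60 gives 1830 ≤ 1860, while n = 61 gives 1891 > 1860; so the answer is index 60.

60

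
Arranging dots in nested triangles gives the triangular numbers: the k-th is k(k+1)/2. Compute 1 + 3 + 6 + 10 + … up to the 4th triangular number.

20

Σ i(i+1)/2 = (Σi² + Σi) / 2 over i = 1..4.
Σi = 10 and Σi² = 30.
(1·30 + 1·10) / 2 = 40/2 = 20.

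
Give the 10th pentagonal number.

10·(3·10 − 1)/2 = 10·29/2 = 145.

145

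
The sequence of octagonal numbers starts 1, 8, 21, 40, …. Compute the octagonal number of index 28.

2296

The 28th octagonal number is n(3n−2) with n = 28.
28·(3·28 − 2) = 28·82 = 2296.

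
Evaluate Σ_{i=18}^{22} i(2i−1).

3920

Σ i(2i−1) = 2Σi² − Σi over i = 18..22.
Σi = 253 − 153 = 100 and Σi² = 3795 − 1785 = 2010.
2·2010 − 1·100 = 3920.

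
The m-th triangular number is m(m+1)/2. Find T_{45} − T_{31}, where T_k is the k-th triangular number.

45·46/2 = 1035 and 31·32/2 = 496.
Difference: 1035 − 496 = 539.

539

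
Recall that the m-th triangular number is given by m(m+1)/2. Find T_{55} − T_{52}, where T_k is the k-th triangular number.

55·56/2 = 1540 and 52·53/2 = 1378.
Difference: 1540 − 1378 = 162.

162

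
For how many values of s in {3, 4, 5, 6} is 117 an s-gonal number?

s = 3: P(3, 14) = 105 and P(3, 15) = 120; 117 is not s-gonal.
s = 4: P(4, 10) = 100 and P(4, 11) = 121; 117 is not s-gonal.
s = 5: P(5, 9) = 117. ✓
s = 6: P(6, 7) = 91 and P(6, 8) = 120; 117 is not s-gonal.
Hits: s ∈ {5} → 1.

1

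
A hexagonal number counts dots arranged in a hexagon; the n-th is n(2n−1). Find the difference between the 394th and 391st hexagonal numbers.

394·(2·394 − 1) = 310078 and 391·(2·391 − 1) = 305371.
Difference: 310078 − 305371 = 4707.

4707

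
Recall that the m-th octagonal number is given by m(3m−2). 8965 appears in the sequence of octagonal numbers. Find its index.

55

Set n(3n−2) = 8965, giving 3n² − 2n − 8965 = 0.
The discriminant is 4 + 12·8965 = 107584, and √107584 = 328.
So n = (2 + 328) / 6 = 330/6 = 55.
Check: 55·(3·55 − 2) = 8965. ✓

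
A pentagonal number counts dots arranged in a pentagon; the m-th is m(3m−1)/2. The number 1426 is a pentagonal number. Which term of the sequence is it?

31

Set n(3n−1)/2 = 1426, giving 3n² − n − 2852 = 0.
The discriminant is 1 + 24·1426 = 34225, and √34225 = 185.
So n = (1 + 185) / 6 = 186/6 = 31.
Check: 31·(3·31 − 1)/2 = 1426. ✓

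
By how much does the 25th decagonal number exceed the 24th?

193

Consecutive decagonal numbers differ by 8n − 7: here 8·25 − 7 = 193.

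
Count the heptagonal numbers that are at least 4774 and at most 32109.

The n-th heptagonal number is n(5n−3)/2.
Smallest index with value ≥ 4774: n = 44 (giving 4774).
Largest index with value ≤ 32109: n = 113 (giving 31753).
Indices 44 through 113: 70 terms.

70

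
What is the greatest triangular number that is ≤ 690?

Solve n(n+1)/2 ≤ 690 for integer n.
n = 36 gives 666 ≤ 690, while n = 37 gives 703 > 690; so the answer is 666.

666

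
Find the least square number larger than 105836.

106276

Solve n² > 105836 for integer n.
The largest n with value ≤ 105836 is 325 (since 105625 ≤ 105836 < 106276), so the first above is n = 326, value 106276.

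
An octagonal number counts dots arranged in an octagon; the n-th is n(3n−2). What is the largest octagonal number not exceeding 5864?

Solve n(3n−2) ≤ 5864 for integer n.
n = 44 gives 5720 ≤ 5864, while n = 45 gives 5985 > 5864; so the answer is 5720.

5720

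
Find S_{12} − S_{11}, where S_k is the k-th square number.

23

n² − (n−1)² = 2n − 1, so 12² − 11² = 2·12 − 1 = 23.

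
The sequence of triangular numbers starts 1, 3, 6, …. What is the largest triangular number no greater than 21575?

21528

Solve n(n+1)/2 ≤ 21575 for integer n.
n = 207 gives 21528 ≤ 21575, while n = 208 gives 21736 > 21575; so the answer is 21528.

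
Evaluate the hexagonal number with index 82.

The 82nd hexagonal number is n(2n−1) with n = 82.
82·(2·82 − 1) = 82·163 = 13366.

13366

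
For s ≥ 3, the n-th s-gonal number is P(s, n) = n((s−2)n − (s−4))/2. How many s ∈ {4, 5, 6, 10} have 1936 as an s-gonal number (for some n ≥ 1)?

1

s = 4: P(4, 44) = 1936. ✓
s = 5: P(5, 36) = 1926 and P(5, 37) = 2035; 1936 is not s-gonal.
s = 6: P(6, 31) = 1891 and P(6, 32) = 2016; 1936 is not s-gonal.
s = 10: P(10, 22) = 1870 and P(10, 23) = 2047; 1936 is not s-gonal.
Hits: s ∈ {4} → 1.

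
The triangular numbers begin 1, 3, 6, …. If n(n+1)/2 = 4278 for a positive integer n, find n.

92

Set n(n+1)/2 = 4278, giving n² + n − 8556 = 0.
The discriminant is 1 + 8·4278 = 34225, and √34225 = 185.
So n = (-1 + 185) / 2 = 184/2 = 92.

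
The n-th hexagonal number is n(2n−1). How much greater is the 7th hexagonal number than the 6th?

25

Consecutive hexagonal numbers differ by 4n − 3: here 4·7 − 3 = 25.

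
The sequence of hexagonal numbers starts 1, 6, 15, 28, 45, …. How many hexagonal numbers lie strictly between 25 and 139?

5

The n-th hexagonal number is n(2n−1).
Smallest index with value > 25: n = 4 (giving 28).
Largest index with value < 139: n = 8 (giving 120).
Indices 4 through 8: 5 terms.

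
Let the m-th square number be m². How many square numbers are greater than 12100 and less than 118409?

234

The n-th square number is n².
Smallest index with value > 12100: n = 111 (giving 12321).
Largest index with value < 118409: n = 344 (giving 118336).
Indices 111 through 344: 234 terms.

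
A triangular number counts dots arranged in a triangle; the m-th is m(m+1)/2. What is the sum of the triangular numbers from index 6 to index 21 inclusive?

Σ i(i+1)/2 = (Σi² + Σi) / 2 over i = 6..21.
Σi = 231 − 15 = 216 and Σi² = 3311 − 55 = 3256.
(1·3256 + 1·216) / 2 = 3472/2 = 1736.

1736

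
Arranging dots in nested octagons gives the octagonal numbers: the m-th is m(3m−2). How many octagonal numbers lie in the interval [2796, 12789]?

35

The n-th octagonal number is n(3n−2).
Smallest index with value ≥ 2796: n = 31 (giving 2821).
Largest index with value ≤ 12789: n = 65 (giving 12545).
Indices 31 through 65: 35 terms.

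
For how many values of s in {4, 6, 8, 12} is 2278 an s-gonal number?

s = 4: P(4, 47) = 2209 and P(4, 48) = 2304; 2278 is not s-gonal.
s = 6: P(6, 34) = 2278. ✓
s = 8: P(8, 27) = 2133 and P(8, 28) = 2296; 2278 is not s-gonal.
s = 12: P(12, 21) = 2121 and P(12, 22) = 2332; 2278 is not s-gonal.
Hits: s ∈ {6} → 1.

1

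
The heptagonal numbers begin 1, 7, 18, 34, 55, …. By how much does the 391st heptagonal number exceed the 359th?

391·(5·391 − 3)/2 = 381616 and 359·(5·359 − 3)/2 = 321664.
Difference: 381616 − 321664 = 59952.

59952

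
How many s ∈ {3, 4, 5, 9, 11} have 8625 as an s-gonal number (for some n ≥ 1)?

s = 3: P(3, 130) = 8515 and P(3, 131) = 8646; 8625 is not s-gonal.
s = 4: P(4, 92) = 8464 and P(4, 93) = 8649; 8625 is not s-gonal.
s = 5: P(5, 75) = 8400 and P(5, 76) = 8626; 8625 is not s-gonal.
s = 9: P(9, 50) = 8625. ✓
s = 11: P(11, 44) = 8558 and P(11, 45) = 8955; 8625 is not s-gonal.
Hits: s ∈ {9} → 1.

1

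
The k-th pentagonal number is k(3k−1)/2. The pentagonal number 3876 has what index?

Set n(3n−1)/2 = 3876, giving 3n² − n − 7752 = 0.
So n = (1 + 305) / 6 = 306/6 = 51.

51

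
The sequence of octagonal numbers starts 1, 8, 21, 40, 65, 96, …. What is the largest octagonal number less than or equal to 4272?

4256

Solve n(3n−2) ≤ 4272 for integer n.
n = 38 gives 4256 ≤ 4272, while n = 39 gives 4485 > 4272; so the answer is 4256.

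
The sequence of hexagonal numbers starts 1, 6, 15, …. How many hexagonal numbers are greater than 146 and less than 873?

The n-th hexagonal number is n(2n−1).
Smallest index with value > 146: n = 9 (giving 153).
Largest index with value < 873: n = 21 (giving 861).
Indices 9 through 21: 13 terms.

13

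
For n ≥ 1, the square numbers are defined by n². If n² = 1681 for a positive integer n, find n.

We need n² = 1681, so n = √1681 = 41.
Check: 41² = 1681. ✓

41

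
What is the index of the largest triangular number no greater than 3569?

83

Solve n(n+1)/2 ≤ 3569 for integer n.
n = 83 gives 3486 ≤ 3569, while n = 84 gives 3570 > 3569; so the answer is index 83.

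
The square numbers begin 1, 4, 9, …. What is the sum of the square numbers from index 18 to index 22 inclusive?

Σ_{i=18}^{22} i² = 3795 − 1785 = 2010.

2010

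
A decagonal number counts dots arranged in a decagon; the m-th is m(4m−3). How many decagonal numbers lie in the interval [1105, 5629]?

The n-th decagonal number is n(4n−3).
Smallest index with value ≥ 1105: n = 17 (giving 1105).
Largest index with value ≤ 5629: n = 37 (giving 5365).
Indices 17 through 37: 21 terms.

21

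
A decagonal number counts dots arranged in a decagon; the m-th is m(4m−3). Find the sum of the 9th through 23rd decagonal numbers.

15760

Σ i(4i−3) = 4Σi² − 3Σi over i = 9..23.
Σi = 276 − 36 = 240 and Σi² = 4324 − 204 = 4120.
4·4120 − 3·240 = 15760.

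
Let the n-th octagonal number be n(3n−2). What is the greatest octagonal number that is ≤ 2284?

2133

Solve n(3n−2) ≤ 2284 for integer n.
n = 27 gives 2133 ≤ 2284, while n = 28 gives 2296 > 2284; so the answer is 2133.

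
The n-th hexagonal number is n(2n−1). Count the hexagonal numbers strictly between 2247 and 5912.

21

The n-th hexagonal number is n(2n−1).
Smallest index with value > 2247: n = 34 (giving 2278).
Largest index with value < 5912: n = 54 (giving 5778).
Indices 34 through 54: 21 terms.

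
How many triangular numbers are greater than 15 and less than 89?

The n-th triangular number is n(n+1)/2.
Smallest index with value > 15: n = 6 (giving 21).
Largest index with value < 89: n = 12 (giving 78).
Indices 6 through 12: 7 terms.

7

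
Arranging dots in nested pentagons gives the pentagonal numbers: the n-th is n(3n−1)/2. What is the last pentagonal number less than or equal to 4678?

4676

Solve n(3n−1)/2 ≤ 4678 for integer n.
n = 56 gives 4676 ≤ 4678, while n = 57 gives 4845 > 4678; so the answer is 4676.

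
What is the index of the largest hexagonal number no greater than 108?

Solve n(2n−1) ≤ 108 for integer n.
n = 7 gives 91 ≤ 108, while n = 8 gives 120 > 108; so the answer is index 7.

7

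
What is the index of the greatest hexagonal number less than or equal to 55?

Solve n(2n−1) ≤ 55 for integer n.
n = 5 gives 45 ≤ 55, while n = 6 gives 66 > 55; so the answer is index 5.

5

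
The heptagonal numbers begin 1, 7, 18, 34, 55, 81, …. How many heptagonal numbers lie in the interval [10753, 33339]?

50

The n-th heptagonal number is n(5n−3)/2.
Smallest index with value ≥ 10753: n = 66 (giving 10791).
Largest index with value ≤ 33339: n = 115 (giving 32890).
Indices 66 through 115: 50 terms.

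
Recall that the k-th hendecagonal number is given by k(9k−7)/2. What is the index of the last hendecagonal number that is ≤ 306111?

Solve n(9n−7)/2 ≤ 306111 for integer n.
n = 261 gives 305631 ≤ 306111, while n = 262 gives 307981 > 306111; so the answer is index 261.

261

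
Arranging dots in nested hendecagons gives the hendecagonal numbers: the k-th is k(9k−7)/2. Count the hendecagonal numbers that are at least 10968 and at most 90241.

93

The n-th hendecagonal number is n(9n−7)/2.
Smallest index with value ≥ 10968: n = 50 (giving 11075).
Largest index with value ≤ 90241: n = 142 (giving 90241).
Indices 50 through 142: 93 terms.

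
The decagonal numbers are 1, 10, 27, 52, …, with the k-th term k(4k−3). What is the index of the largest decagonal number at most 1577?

20

Solve n(4n−3) ≤ 1577 for integer n.
n = 20 gives 1540 ≤ 1577, while n = 21 gives 1701 > 1577; so the answer is index 20.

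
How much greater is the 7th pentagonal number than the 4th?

7·(3·7 − 1)/2 = 70 and 4·(3·4 − 1)/2 = 22.
Difference: 70 − 22 = 48.

48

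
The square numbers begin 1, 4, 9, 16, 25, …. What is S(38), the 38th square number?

The 38th square number is n² with n = 38.
38² = 1444.

1444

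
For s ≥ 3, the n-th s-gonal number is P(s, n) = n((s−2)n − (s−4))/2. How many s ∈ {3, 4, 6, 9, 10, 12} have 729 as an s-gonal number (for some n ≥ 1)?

s = 3: P(3, 37) = 703 and P(3, 38) = 741; 729 is not s-gonal.
s = 4: P(4, 27) = 729. ✓
s = 6: P(6, 19) = 703 and P(6, 20) = 780; 729 is not s-gonal.
s = 9: P(9, 14) = 651 and P(9, 15) = 750; 729 is not s-gonal.
s = 10: P(10, 13) = 637 and P(10, 14) = 742; 729 is not s-gonal.
s = 12: P(12, 12) = 672 and P(12, 13) = 793; 729 is not s-gonal.
Hits: s ∈ {4} → 1.

1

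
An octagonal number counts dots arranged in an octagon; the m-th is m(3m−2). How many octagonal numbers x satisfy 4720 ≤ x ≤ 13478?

28

The n-th octagonal number is n(3n−2).
Smallest index with value ≥ 4720: n = 40 (giving 4720).
Largest index with value ≤ 13478: n = 67 (giving 13333).
Indices 40 through 67: 28 terms.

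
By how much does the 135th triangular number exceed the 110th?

135·136/2 = 9180 and 110·111/2 = 6105.
Difference: 9180 − 6105 = 3075.

3075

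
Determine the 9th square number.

The 9th square number is n² with n = 9.
9² = 81.

81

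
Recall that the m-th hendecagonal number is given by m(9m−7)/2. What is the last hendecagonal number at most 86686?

Solve n(9n−7)/2 ≤ 86686 for integer n.
n = 139 gives 86458 ≤ 86686, while n = 140 gives 87710 > 86686; so the answer is 86458.

86458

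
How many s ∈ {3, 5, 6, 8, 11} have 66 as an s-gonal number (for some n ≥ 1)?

s = 3: P(3, 11) = 66. ✓
s = 5: P(5, 6) = 51 and P(5, 7) = 70; 66 is not s-gonal.
s = 6: P(6, 6) = 66. ✓
s = 8: P(8, 5) = 65 and P(8, 6) = 96; 66 is not s-gonal.
s = 11: P(11, 4) = 58 and P(11, 5) = 95; 66 is not s-gonal.
Hits: s ∈ {3, 6} → 2.

2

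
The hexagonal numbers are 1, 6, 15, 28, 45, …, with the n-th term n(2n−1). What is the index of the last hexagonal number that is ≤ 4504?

Solve n(2n−1) ≤ 4504 for integer n.
n = 47 gives 4371 ≤ 4504, while n = 48 gives 4560 > 4504; so the answer is index 47.

47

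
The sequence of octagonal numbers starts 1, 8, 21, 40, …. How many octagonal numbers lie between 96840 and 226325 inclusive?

96

The n-th octagonal number is n(3n−2).
Smallest index with value ≥ 96840: n = 180 (giving 96840).
Largest index with value ≤ 226325: n = 275 (giving 226325).
Indices 180 through 275: 96 terms.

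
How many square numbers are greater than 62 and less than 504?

15

The n-th square number is n².
Smallest index with value > 62: n = 8 (giving 64).
Largest index with value < 504: n = 22 (giving 484).
Indices 8 through 22: 15 terms.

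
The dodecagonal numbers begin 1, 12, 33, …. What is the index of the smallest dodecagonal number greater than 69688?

119

Solve n(5n−4) > 69688 for integer n.
The largest n with value ≤ 69688 is 118 (since 69148 ≤ 69688 < 70329), so the first above is n = 119, value 70329.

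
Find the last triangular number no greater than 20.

15

Solve n(n+1)/2 ≤ 20 for integer n.
n = 5 gives 15 ≤ 20, while n = 6 gives 21 > 20; so the answer is 15.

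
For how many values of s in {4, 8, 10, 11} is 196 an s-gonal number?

s = 4: P(4, 14) = 196. ✓
s = 8: P(8, 8) = 176 and P(8, 9) = 225; 196 is not s-gonal.
s = 10: P(10, 7) = 175 and P(10, 8) = 232; 196 is not s-gonal.
s = 11: P(11, 7) = 196. ✓
Hits: s ∈ {4, 11} → 2.

2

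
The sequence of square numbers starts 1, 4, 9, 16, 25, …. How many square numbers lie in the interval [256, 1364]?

21

The n-th square number is n².
Smallest index with value ≥ 256: n = 16 (giving 256).
Largest index with value ≤ 1364: n = 36 (giving 1296).
Indices 16 through 36: 21 terms.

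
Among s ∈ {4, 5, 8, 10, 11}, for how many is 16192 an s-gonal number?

1

s = 4: P(4, 127) = 16129 and P(4, 128) = 16384; 16192 is not s-gonal.
s = 5: P(5, 104) = 16172 and P(5, 105) = 16485; 16192 is not s-gonal.
s = 8: P(8, 73) = 15841 and P(8, 74) = 16280; 16192 is not s-gonal.
s = 10: P(10, 64) = 16192. ✓
s = 11: P(11, 60) = 15990 and P(11, 61) = 16531; 16192 is not s-gonal.
Hits: s ∈ {10} → 1.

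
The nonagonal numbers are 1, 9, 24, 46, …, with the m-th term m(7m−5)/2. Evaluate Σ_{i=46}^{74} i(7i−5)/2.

Σ i(7i−5)/2 = (7Σi² − 5Σi) / 2 over i = 46..74.
Σi = 2775 − 1035 = 1740 and Σi² = 137825 − 31395 = 106430.
(7·106430 − 5·1740) / 2 = 736310/2 = 368155.

368155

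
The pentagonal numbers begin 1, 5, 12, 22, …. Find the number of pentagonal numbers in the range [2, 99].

7

The n-th pentagonal number is n(3n−1)/2.
Smallest index with value ≥ 2: n = 2 (giving 5).
Largest index with value ≤ 99: n = 8 (giving 92).
Indices 2 through 8: 7 terms.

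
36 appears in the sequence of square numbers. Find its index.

We need n² = 36, so n = √36 = 6.

6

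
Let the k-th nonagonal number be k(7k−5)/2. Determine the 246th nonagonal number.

211191

246·(7·246 − 5)/2 = 246·1717/2 = 211191.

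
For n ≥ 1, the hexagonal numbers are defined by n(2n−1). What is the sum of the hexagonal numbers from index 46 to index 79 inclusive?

270045

Σ i(2i−1) = 2Σi² − Σi over i = 46..79.
Σi = 3160 − 1035 = 2125 and Σi² = 167480 − 31395 = 136085.
2·136085 − 1·2125 = 270045.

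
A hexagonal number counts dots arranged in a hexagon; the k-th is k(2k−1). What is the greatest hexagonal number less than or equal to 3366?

3321

Solve n(2n−1) ≤ 3366 for integer n.
n = 41 gives 3321 ≤ 3366, while n = 42 gives 3486 > 3366; so the answer is 3321.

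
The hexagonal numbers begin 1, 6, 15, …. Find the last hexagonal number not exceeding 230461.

Solve n(2n−1) ≤ 230461 for integer n.
n = 339 gives 229503 ≤ 230461, while n = 340 gives 230860 > 230461; so the answer is 229503.

229503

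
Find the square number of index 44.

1936

The 44th square number is n² with n = 44.
44² = 1936.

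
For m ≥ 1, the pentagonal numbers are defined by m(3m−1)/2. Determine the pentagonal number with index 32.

1520

The 32nd pentagonal number is n(3n−1)/2 with n = 32.
32·(3·32 − 1)/2 = 32·95/2 = 1520.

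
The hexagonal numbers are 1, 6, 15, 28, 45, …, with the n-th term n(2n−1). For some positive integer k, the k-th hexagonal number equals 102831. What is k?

Set n(2n−1) = 102831, giving 2n² − n − 102831 = 0.
So n = (1 + 907) / 4 = 908/4 = 227.

227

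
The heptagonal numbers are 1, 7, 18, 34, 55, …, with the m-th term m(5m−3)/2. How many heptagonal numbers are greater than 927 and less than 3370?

18

The n-th heptagonal number is n(5n−3)/2.
Smallest index with value > 927: n = 20 (giving 970).
Largest index with value < 3370: n = 37 (giving 3367).
Indices 20 through 37: 18 terms.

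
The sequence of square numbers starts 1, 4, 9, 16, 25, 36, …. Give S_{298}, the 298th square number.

The 298th square number is n² with n = 298.
298² = 88804.

88804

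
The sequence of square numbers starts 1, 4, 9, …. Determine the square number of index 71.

The 71st square number is n² with n = 71.
71² = 5041.

5041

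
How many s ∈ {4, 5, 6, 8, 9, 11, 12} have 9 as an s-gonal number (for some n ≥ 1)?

2

s = 4: P(4, 3) = 9. ✓
s = 5: P(5, 2) = 5 and P(5, 3) = 12; 9 is not s-gonal.
s = 6: P(6, 2) = 6 and P(6, 3) = 15; 9 is not s-gonal.
s = 8: P(8, 2) = 8 and P(8, 3) = 21; 9 is not s-gonal.
s = 9: P(9, 2) = 9. ✓
s = 11: P(11, 1) = 1 and P(11, 2) = 11; 9 is not s-gonal.
s = 12: P(12, 1) = 1 and P(12, 2) = 12; 9 is not s-gonal.
Hits: s ∈ {4, 9} → 2.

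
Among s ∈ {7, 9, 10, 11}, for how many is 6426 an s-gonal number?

s = 7: P(7, 51) = 6426. ✓
s = 9: P(9, 43) = 6364 and P(9, 44) = 6666; 6426 is not s-gonal.
s = 10: P(10, 40) = 6280 and P(10, 41) = 6601; 6426 is not s-gonal.
s = 11: P(11, 38) = 6365 and P(11, 39) = 6708; 6426 is not s-gonal.
Hits: s ∈ {7} → 1.

1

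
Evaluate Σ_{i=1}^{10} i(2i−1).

Σ i(2i−1) = 2Σi² − Σi over i = 1..10.
Σi = 55 and Σi² = 385.
2·385 − 1·55 = 715.

715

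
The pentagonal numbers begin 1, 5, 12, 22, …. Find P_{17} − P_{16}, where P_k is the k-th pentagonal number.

49

Consecutive pentagonal numbers differ by 3n − 2: here 3·17 − 2 = 49.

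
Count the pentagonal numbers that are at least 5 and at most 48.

4

The n-th pentagonal number is n(3n−1)/2.
Smallest index with value ≥ 5: n = 2 (giving 5).
Largest index with value ≤ 48: n = 5 (giving 35).
Indices 2 through 5: 4 terms.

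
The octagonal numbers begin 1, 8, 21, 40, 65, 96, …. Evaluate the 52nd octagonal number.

8008

52·(3·52 − 2) = 52·154 = 8008.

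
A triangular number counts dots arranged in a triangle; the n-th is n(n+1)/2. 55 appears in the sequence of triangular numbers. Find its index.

Set n(n+1)/2 = 55, giving n² + n − 110 = 0.
So n = (-1 + 21) / 2 = 20/2 = 10.

10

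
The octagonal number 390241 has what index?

Set n(3n−2) = 390241, giving 3n² − 2n − 390241 = 0.
The discriminant is 4 + 12·390241 = 4682896, and √4682896 = 2164.
So n = (2 + 2164) / 6 = 2166/6 = 361.
Check: 361·(3·361 − 2) = 390241. ✓

361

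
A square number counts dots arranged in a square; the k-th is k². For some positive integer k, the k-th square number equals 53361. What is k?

231

We need n² = 53361, so n = √53361 = 231.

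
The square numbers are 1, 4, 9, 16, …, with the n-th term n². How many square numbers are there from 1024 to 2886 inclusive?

The n-th square number is n².
Smallest index with value ≥ 1024: n = 32 (giving 1024).
Largest index with value ≤ 2886: n = 53 (giving 2809).
Indices 32 through 53: 22 terms.

22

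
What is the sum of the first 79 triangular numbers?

85320

Σ i(i+1)/2 = (Σi² + Σi) / 2 over i = 1..79.
Σi = 3160 and Σi² = 167480.
(1·167480 + 1·3160) / 2 = 170640/2 = 85320.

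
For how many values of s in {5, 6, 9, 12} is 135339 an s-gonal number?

s = 5: P(5, 300) = 134850 and P(5, 301) = 135751; 135339 is not s-gonal.
s = 6: P(6, 260) = 134940 and P(6, 261) = 135981; 135339 is not s-gonal.
s = 9: P(9, 197) = 135339. ✓
s = 12: P(12, 164) = 133824 and P(12, 165) = 135465; 135339 is not s-gonal.
Hits: s ∈ {9} → 1.

1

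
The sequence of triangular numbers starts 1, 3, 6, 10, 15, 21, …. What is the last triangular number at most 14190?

Solve n(n+1)/2 ≤ 14190 for integer n.
n = 167 gives 14028 ≤ 14190, while n = 168 gives 14196 > 14190; so the answer is 14028.

14028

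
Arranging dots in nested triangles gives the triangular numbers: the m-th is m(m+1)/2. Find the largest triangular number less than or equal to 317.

Solve n(n+1)/2 ≤ 317 for integer n.
n = 24 gives 300 ≤ 317, while n = 25 gives 325 > 317; so the answer is 300.

300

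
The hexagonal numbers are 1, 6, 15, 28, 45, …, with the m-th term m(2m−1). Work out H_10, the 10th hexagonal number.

190

The 10th hexagonal number is n(2n−1) with n = 10.
10·(2·10 − 1) = 10·19 = 190.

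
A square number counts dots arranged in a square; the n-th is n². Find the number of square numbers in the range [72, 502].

14

The n-th square number is n².
Smallest index with value ≥ 72: n = 9 (giving 81).
Largest index with value ≤ 502: n = 22 (giving 484).
Indices 9 through 22: 14 terms.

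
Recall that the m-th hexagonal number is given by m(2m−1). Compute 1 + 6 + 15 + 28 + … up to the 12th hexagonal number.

1222

Σ i(2i−1) = 2Σi² − Σi over i = 1..12.
Σi = 78 and Σi² = 650.
2·650 − 1·78 = 1222.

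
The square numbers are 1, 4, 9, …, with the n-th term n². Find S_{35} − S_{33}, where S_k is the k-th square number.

136

35² = 1225 and 33² = 1089.
Difference: 1225 − 1089 = 136.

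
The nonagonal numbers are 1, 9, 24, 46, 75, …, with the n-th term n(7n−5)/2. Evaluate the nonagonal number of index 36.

4446

The 36th nonagonal number is n(7n−5)/2 with n = 36.
36·(7·36 − 5)/2 = 36·247/2 = 4446.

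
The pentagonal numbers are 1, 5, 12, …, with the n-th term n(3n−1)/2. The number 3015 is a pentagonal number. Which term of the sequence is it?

45

Set n(3n−1)/2 = 3015, giving 3n² − n − 6030 = 0.
The discriminant is 1 + 24·3015 = 72361, and √72361 = 269.
So n = (1 + 269) / 6 = 270/6 = 45.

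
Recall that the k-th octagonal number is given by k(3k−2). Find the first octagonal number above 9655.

Solve n(3n−2) > 9655 for integer n.
The largest n with value ≤ 9655 is 57 (since 9633 ≤ 9655 < 9976), so the first above is n = 58, value 9976.

9976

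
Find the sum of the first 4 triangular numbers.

20

Σ i(i+1)/2 = (Σi² + Σi) / 2 over i = 1..4.
Σi = 10 and Σi² = 30.
(1·30 + 1·10) / 2 = 40/2 = 20.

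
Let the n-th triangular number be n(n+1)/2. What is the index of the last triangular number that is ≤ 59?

Solve n(n+1)/2 ≤ 59 for integer n.
n = 10 gives 55 ≤ 59, while n = 11 gives 66 > 59; so the answer is index 10.

10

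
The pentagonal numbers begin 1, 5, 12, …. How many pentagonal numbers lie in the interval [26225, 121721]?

The n-th pentagonal number is n(3n−1)/2.
Smallest index with value ≥ 26225: n = 133 (giving 26467).
Largest index with value ≤ 121721: n = 285 (giving 121695).
Indices 133 through 285: 153 terms.

153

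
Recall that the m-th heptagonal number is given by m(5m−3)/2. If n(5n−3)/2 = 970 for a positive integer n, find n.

20

Set n(5n−3)/2 = 970, giving 5n² − 3n − 1940 = 0.
The discriminant is 9 + 40·970 = 38809, and √38809 = 197.
So n = (3 + 197) / 10 = 200/10 = 20.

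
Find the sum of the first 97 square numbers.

308945

Σ_{i=1}^{97} i² = 97·98·195/6 = 308945.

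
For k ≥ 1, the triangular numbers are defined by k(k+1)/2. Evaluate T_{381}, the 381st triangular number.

381·382/2 = 145542/2 = 72771.

72771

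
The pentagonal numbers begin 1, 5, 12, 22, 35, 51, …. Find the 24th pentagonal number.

852

24·(3·24 − 1)/2 = 24·71/2 = 852.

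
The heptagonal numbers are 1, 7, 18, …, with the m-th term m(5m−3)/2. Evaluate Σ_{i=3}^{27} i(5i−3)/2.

16750

Σ i(5i−3)/2 = (5Σi² − 3Σi) / 2 over i = 3..27.
Σi = 378 − 3 = 375 and Σi² = 6930 − 5 = 6925.
(5·6925 − 3·375) / 2 = 33500/2 = 16750.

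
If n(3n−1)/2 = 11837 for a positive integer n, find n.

89

Set n(3n−1)/2 = 11837, giving 3n² − n − 23674 = 0.
The discriminant is 1 + 24·11837 = 284089, and √284089 = 533.
So n = (1 + 533) / 6 = 534/6 = 89.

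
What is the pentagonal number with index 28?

The 28th pentagonal number is n(3n−1)/2 with n = 28.
28·(3·28 − 1)/2 = 28·83/2 = 1162.

1162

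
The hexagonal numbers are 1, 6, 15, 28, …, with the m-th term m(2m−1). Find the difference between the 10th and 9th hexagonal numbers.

Consecutive hexagonal numbers differ by 4n − 3: here 4·10 − 3 = 37.

37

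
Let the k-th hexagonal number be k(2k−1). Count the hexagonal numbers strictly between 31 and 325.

The n-th hexagonal number is n(2n−1).
Smallest index with value > 31: n = 5 (giving 45).
Largest index with value < 325: n = 12 (giving 276).
Indices 5 through 12: 8 terms.

8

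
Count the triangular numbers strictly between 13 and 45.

4

The n-th triangular number is n(n+1)/2.
Smallest index with value > 13: n = 5 (giving 15).
Largest index with value < 45: n = 8 (giving 36).
Indices 5 through 8: 4 terms.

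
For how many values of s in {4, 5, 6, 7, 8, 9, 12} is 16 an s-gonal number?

s = 4: P(4, 4) = 16. ✓
s = 5: P(5, 3) = 12 and P(5, 4) = 22; 16 is not s-gonal.
s = 6: P(6, 3) = 15 and P(6, 4) = 28; 16 is not s-gonal.
s = 7: P(7, 2) = 7 and P(7, 3) = 18; 16 is not s-gonal.
s = 8: P(8, 2) = 8 and P(8, 3) = 21; 16 is not s-gonal.
s = 9: P(9, 2) = 9 and P(9, 3) = 24; 16 is not s-gonal.
s = 12: P(12, 2) = 12 and P(12, 3) = 33; 16 is not s-gonal.
Hits: s ∈ {4} → 1.

1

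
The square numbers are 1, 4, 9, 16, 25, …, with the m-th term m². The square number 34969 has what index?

We need n² = 34969, so n = √34969 = 187.

187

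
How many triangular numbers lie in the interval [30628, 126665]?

256

The n-th triangular number is n(n+1)/2.
Smallest index with value ≥ 30628: n = 247 (giving 30628).
Largest index with value ≤ 126665: n = 502 (giving 126253).
Indices 247 through 502: 256 terms.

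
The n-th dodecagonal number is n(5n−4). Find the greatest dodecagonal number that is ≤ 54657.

53664

Solve n(5n−4) ≤ 54657 for integer n.
n = 104 gives 53664 ≤ 54657, while n = 105 gives 54705 > 54657; so the answer is 53664.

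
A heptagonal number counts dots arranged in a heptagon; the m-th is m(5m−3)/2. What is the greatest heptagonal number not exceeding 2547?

Solve n(5n−3)/2 ≤ 2547 for integer n.
n = 32 gives 2512 ≤ 2547, while n = 33 gives 2673 > 2547; so the answer is 2512.

2512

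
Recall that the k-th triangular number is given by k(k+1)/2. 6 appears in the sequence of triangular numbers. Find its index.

3

Set n(n+1)/2 = 6, giving n² + n − 12 = 0.
The discriminant is 1 + 8·6 = 49, and √49 = 7.
So n = (-1 + 7) / 2 = 6/2 = 3.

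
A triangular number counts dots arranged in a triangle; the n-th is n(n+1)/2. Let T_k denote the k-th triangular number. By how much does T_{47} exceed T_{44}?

47·48/2 = 1128 and 44·45/2 = 990.
Difference: 1128 − 990 = 138.

138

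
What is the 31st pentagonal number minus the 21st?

775

31·(3·31 − 1)/2 = 1426 and 21·(3·21 − 1)/2 = 651.
Difference: 1426 − 651 = 775.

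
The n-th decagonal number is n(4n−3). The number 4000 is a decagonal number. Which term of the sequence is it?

Set n(4n−3) = 4000, giving 4n² − 3n − 4000 = 0.
So n = (3 + 253) / 8 = 256/8 = 32.

32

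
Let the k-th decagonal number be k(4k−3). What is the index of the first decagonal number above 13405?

Solve n(4n−3) > 13405 for integer n.
The largest n with value ≤ 13405 is 58 (since 13282 ≤ 13405 < 13747), so the first above is n = 59, value 13747.

59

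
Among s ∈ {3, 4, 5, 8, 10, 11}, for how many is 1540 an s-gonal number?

s = 3: P(3, 55) = 1540. ✓
s = 4: P(4, 39) = 1521 and P(4, 40) = 1600; 1540 is not s-gonal.
s = 5: P(5, 32) = 1520 and P(5, 33) = 1617; 1540 is not s-gonal.
s = 8: P(8, 22) = 1408 and P(8, 23) = 1541; 1540 is not s-gonal.
s = 10: P(10, 20) = 1540. ✓
s = 11: P(11, 18) = 1395 and P(11, 19) = 1558; 1540 is not s-gonal.
Hits: s ∈ {3, 10} → 2.

2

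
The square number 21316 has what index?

We need n² = 21316, so n = √21316 = 146.
Check: 146² = 21316. ✓

146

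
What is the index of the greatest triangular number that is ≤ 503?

Solve n(n+1)/2 ≤ 503 for integer n.
n = 31 gives 496 ≤ 503, while n = 32 gives 528 > 503; so the answer is index 31.

31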